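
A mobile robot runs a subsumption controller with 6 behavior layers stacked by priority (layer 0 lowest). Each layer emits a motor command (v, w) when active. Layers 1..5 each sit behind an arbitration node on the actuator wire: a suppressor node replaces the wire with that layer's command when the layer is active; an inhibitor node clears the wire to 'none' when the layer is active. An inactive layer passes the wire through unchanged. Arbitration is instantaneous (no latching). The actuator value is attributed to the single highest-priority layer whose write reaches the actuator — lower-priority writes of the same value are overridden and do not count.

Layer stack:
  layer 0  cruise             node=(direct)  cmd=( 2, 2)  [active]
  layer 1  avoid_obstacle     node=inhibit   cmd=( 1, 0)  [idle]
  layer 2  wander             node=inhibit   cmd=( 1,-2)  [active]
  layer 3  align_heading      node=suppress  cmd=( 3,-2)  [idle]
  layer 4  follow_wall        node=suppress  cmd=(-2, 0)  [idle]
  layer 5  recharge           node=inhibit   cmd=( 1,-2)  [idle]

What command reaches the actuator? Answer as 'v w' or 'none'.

[0] cruise on; wire := (2, 2)
[1] avoid_obstacle off; pass (2, 2)
[2] wander on (inhibit); wire := none
[3] align_heading off; pass none
[4] follow_wall off; pass none
[5] recharge off; pass none
output none

none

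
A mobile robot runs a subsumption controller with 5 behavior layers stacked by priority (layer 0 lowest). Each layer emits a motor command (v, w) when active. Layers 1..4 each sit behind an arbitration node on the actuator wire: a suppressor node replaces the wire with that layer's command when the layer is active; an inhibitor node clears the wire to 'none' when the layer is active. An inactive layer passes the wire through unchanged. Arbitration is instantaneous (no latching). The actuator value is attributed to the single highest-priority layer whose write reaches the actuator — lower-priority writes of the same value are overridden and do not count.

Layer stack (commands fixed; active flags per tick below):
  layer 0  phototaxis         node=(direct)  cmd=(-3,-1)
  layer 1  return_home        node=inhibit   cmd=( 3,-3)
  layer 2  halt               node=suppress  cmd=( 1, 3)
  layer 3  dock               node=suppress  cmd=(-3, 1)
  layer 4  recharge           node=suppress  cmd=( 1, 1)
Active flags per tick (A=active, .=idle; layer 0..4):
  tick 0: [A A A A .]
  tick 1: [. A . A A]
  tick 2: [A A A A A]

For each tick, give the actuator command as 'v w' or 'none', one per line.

tick 0:
  [0] phototaxis on; wire := (-3, -1)
  [1] return_home on (inhibit); wire := none
  [2] halt on (suppress); wire := (1, 3)
  [3] dock on (suppress); wire := (-3, 1)
  [4] recharge off; pass (-3, 1)
  output (-3, 1)
tick 1:
  [0] phototaxis off; wire := none
  [1] return_home on (inhibit); wire := none
  [2] halt off; pass none
  [3] dock on (suppress); wire := (-3, 1)
  [4] recharge on (suppress); wire := (1, 1)
  output (1, 1)
tick 2:
  [0] phototaxis on; wire := (-3, -1)
  [1] return_home on (inhibit); wire := none
  [2] halt on (suppress); wire := (1, 3)
  [3] dock on (suppress); wire := (-3, 1)
  [4] recharge on (suppress); wire := (1, 1)
  output (1, 1)

-3 1
1 1
1 1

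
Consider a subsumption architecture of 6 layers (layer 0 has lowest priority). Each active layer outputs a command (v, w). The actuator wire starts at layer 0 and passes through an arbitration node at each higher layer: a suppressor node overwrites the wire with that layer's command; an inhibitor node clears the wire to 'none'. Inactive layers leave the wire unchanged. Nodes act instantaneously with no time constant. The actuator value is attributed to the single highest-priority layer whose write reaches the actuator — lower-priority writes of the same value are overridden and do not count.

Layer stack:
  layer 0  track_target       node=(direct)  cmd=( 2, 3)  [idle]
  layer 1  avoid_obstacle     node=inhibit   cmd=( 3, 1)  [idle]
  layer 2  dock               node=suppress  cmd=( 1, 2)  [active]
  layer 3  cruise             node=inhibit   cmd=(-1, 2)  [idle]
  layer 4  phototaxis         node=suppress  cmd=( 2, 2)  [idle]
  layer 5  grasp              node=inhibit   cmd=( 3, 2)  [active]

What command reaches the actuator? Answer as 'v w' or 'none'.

layer 0 (track_target) idle — none
layer 1 (avoid_obstacle) idle — unchanged: none
layer 2 (dock) active — suppresses: (1, 2)
layer 3 (cruise) idle — unchanged: (1, 2)
layer 4 (phototaxis) idle — unchanged: (1, 2)
layer 5 (grasp) active — inhibits: none
→ actuator none

none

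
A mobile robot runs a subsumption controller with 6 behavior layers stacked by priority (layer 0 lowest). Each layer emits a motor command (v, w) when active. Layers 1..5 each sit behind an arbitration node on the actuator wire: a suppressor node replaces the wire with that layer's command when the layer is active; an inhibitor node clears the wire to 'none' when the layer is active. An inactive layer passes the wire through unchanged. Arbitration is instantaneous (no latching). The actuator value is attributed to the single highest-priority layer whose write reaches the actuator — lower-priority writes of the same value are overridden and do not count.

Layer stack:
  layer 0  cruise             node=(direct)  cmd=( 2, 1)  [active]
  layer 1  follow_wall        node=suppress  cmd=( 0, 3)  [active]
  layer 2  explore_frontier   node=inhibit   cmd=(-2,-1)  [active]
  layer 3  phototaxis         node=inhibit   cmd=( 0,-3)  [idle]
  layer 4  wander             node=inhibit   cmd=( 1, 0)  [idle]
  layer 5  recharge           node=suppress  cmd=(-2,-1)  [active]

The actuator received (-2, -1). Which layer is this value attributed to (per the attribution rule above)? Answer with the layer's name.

layer 0 (cruise) active — direct: (2, 1)
layer 1 (follow_wall) active — suppresses: (0, 3)
layer 2 (explore_frontier) active — inhibits: none
layer 3 (phototaxis) idle — unchanged: none
layer 4 (wander) idle — unchanged: none
layer 5 (recharge) active — suppresses: (-2, -1)
→ actuator (-2, -1)
last writer: layer 5 = recharge

recharge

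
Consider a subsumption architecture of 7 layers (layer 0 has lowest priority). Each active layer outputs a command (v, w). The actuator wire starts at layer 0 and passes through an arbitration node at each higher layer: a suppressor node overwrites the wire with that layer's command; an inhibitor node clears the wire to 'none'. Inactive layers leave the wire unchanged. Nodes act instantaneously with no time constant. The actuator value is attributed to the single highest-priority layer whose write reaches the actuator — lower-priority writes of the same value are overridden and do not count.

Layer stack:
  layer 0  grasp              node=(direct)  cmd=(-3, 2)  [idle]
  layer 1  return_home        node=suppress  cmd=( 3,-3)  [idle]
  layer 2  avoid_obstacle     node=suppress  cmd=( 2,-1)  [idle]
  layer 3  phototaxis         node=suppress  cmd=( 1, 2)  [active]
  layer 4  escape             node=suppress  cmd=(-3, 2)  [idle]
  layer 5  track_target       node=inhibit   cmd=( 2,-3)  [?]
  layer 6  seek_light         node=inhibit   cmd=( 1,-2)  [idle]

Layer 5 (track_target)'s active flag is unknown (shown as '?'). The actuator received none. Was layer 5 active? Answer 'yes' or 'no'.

yes

If layer 5 is active=yes:
  actuator would be none
If layer 5 is active=no:
  actuator would be (1, 2)
Observed none, so layer 5 was active.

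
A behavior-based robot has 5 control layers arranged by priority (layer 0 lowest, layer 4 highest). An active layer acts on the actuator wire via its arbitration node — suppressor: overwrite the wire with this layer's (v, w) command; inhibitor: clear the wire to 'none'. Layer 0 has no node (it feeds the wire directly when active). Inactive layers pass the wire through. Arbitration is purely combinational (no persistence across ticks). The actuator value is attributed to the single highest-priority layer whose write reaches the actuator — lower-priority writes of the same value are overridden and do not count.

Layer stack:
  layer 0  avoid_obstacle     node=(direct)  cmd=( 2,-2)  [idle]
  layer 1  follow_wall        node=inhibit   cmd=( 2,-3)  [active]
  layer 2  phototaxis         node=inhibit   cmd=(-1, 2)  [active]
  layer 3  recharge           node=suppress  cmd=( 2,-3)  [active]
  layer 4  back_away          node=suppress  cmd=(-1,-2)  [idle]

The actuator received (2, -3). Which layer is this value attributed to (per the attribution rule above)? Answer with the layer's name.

recharge

L0 avoid_obstacle: idle → wire = none
L1 follow_wall: active, inhibitor → wire = none
L2 phototaxis: active, inhibitor → wire = none
L3 recharge: active, suppressor → wire = (2, -3)
L4 back_away: idle → wire stays (2, -3)
actuator = (2, -3)
last writer: layer 3 = recharge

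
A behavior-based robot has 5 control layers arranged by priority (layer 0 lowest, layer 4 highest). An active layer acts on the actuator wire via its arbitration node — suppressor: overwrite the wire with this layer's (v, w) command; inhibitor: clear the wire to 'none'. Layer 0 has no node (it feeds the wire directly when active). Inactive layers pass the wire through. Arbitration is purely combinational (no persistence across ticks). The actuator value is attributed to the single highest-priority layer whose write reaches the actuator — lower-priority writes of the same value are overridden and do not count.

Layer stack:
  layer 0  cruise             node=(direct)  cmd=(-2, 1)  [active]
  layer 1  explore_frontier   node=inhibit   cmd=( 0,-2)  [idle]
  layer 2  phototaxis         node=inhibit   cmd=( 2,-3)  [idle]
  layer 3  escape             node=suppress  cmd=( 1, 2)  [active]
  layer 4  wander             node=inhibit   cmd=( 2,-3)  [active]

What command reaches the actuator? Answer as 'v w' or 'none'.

none

L0 cruise: active, feeds wire = (-2, 1)
L1 explore_frontier: idle → wire stays (-2, 1)
L2 phototaxis: idle → wire stays (-2, 1)
L3 escape: active, suppressor → wire = (1, 2)
L4 wander: active, inhibitor → wire = none
actuator = none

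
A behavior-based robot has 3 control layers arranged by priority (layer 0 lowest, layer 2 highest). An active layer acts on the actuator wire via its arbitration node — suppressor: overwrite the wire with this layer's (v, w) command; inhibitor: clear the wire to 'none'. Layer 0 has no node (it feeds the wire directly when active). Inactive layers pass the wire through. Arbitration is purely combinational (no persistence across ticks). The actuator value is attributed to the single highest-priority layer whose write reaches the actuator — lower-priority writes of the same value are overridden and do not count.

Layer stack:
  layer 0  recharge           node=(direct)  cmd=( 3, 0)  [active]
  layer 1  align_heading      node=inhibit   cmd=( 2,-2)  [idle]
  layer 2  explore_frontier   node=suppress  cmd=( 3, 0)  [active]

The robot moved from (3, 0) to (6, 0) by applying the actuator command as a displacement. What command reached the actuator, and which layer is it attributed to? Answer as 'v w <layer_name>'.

displacement = (6, 0) − (3, 0) = (3, 0)
[0] recharge on; wire := (3, 0)
[1] align_heading off; pass (3, 0)
[2] explore_frontier on (suppress); wire := (3, 0)
output (3, 0) — from layer 2 (explore_frontier)

3 0 explore_frontier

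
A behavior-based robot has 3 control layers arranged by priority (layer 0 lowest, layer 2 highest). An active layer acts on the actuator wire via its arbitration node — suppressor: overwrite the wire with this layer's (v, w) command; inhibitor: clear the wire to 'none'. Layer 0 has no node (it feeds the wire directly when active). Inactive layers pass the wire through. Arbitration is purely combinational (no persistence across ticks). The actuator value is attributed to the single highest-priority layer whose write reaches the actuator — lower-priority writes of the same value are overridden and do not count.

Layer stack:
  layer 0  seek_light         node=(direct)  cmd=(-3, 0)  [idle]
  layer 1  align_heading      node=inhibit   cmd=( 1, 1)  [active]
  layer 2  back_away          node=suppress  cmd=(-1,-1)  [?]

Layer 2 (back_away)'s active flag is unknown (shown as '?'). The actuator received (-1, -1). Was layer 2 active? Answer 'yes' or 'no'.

yes

If layer 2 is active=yes:
  actuator would be (-1, -1)
If layer 2 is active=no:
  actuator would be none
Observed (-1, -1), so layer 2 was active.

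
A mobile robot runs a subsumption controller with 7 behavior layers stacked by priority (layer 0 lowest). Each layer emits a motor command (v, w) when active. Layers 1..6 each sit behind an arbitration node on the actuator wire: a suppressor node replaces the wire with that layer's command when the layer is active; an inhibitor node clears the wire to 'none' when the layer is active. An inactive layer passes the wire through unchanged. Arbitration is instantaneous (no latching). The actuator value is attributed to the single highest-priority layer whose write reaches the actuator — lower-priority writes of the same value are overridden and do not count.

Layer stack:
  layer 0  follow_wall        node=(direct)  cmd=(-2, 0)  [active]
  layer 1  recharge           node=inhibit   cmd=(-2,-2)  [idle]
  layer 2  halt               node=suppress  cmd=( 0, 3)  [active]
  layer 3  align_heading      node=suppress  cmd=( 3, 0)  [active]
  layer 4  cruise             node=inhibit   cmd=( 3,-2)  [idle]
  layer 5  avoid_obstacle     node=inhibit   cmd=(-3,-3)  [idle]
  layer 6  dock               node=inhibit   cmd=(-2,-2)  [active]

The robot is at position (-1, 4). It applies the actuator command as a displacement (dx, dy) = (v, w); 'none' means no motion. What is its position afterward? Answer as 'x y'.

-1 4

layer 0 (follow_wall) active — direct: (-2, 0)
layer 1 (recharge) idle — unchanged: (-2, 0)
layer 2 (halt) active — suppresses: (0, 3)
layer 3 (align_heading) active — suppresses: (3, 0)
layer 4 (cruise) idle — unchanged: (3, 0)
layer 5 (avoid_obstacle) idle — unchanged: (3, 0)
layer 6 (dock) active — inhibits: none
→ actuator none
position: (-1, 4) + none = (-1, 4)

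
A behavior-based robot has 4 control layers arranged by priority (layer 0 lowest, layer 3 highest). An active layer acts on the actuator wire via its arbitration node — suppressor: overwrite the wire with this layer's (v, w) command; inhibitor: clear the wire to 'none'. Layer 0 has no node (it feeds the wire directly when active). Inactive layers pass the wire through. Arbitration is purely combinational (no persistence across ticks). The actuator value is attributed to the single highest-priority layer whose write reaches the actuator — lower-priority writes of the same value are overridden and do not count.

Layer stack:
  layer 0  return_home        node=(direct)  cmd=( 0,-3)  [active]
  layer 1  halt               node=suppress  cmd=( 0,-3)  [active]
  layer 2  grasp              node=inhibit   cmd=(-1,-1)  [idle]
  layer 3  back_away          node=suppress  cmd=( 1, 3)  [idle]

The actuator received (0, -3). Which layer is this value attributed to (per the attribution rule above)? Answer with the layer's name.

halt

L0 return_home: active, feeds wire = (0, -3)
L1 halt: active, suppressor → wire = (0, -3)
L2 grasp: idle → wire stays (0, -3)
L3 back_away: idle → wire stays (0, -3)
actuator = (0, -3)
last writer: layer 1 = halt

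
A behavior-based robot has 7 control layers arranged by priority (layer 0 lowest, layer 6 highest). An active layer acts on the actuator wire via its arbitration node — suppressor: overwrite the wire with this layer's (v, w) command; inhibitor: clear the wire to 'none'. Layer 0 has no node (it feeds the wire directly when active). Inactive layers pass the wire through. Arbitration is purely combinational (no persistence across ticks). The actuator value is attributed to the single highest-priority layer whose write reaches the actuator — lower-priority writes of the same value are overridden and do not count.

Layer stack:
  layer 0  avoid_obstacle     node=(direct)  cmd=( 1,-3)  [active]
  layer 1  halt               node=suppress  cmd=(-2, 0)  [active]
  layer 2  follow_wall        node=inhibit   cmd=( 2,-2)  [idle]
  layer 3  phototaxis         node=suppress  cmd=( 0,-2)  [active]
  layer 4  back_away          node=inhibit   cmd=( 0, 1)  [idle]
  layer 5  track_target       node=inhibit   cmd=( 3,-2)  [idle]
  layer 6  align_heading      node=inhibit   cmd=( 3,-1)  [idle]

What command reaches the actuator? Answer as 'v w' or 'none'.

[0] avoid_obstacle on; wire := (1, -3)
[1] halt on (suppress); wire := (-2, 0)
[2] follow_wall off; pass (-2, 0)
[3] phototaxis on (suppress); wire := (0, -2)
[4] back_away off; pass (0, -2)
[5] track_target off; pass (0, -2)
[6] align_heading off; pass (0, -2)
output (0, -2)

0 -2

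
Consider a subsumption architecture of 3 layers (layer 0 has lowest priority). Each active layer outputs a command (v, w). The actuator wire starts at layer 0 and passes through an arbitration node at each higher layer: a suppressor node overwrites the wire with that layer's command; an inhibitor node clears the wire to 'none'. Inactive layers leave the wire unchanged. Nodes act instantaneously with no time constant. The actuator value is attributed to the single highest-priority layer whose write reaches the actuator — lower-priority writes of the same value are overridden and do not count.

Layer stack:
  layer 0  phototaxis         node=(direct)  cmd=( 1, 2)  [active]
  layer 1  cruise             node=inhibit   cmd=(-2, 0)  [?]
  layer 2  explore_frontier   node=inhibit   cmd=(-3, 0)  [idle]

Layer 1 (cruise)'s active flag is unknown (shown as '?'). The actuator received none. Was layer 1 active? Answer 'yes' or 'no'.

If layer 1 is active=yes:
  actuator would be none
If layer 1 is active=no:
  actuator would be (1, 2)
Observed none, so layer 1 was active.

yes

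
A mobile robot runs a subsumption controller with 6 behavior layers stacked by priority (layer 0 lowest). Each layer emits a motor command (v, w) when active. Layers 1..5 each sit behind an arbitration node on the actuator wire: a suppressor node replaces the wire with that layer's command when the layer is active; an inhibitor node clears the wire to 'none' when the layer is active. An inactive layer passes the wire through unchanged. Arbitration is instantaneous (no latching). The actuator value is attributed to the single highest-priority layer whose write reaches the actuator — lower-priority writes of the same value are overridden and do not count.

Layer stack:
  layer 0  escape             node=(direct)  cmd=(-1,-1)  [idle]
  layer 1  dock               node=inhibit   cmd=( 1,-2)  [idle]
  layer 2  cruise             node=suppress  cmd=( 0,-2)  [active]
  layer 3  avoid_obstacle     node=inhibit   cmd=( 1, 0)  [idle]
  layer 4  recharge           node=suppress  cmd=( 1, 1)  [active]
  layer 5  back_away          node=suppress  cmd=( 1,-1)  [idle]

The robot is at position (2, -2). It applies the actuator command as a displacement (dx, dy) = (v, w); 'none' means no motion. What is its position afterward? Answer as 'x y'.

L0 escape: idle → wire = none
L1 dock: idle → wire stays none
L2 cruise: active, suppressor → wire = (0, -2)
L3 avoid_obstacle: idle → wire stays (0, -2)
L4 recharge: active, suppressor → wire = (1, 1)
L5 back_away: idle → wire stays (1, 1)
actuator = (1, 1)
position: (2, -2) + (1, 1) = (3, -1)

3 -1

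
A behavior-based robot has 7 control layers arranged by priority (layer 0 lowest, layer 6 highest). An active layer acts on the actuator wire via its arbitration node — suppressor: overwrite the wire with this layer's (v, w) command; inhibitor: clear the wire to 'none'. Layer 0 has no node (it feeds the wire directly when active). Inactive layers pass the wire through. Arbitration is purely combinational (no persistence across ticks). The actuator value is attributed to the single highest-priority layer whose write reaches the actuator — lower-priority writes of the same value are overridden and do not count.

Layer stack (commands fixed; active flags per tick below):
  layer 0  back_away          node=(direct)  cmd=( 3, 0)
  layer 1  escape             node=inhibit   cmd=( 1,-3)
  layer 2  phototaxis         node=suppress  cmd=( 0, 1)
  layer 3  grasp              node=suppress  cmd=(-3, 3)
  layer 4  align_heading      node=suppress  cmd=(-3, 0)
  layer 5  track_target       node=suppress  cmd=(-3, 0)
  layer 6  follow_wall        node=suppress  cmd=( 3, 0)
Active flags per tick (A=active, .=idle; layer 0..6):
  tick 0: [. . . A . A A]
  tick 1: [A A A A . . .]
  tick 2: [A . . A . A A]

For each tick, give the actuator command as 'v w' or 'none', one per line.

tick 0:
  [0] back_away off; wire := none
  [1] escape off; pass none
  [2] phototaxis off; pass none
  [3] grasp on (suppress); wire := (-3, 3)
  [4] align_heading off; pass (-3, 3)
  [5] track_target on (suppress); wire := (-3, 0)
  [6] follow_wall on (suppress); wire := (3, 0)
  output (3, 0)
tick 1:
  [0] back_away on; wire := (3, 0)
  [1] escape on (inhibit); wire := none
  [2] phototaxis on (suppress); wire := (0, 1)
  [3] grasp on (suppress); wire := (-3, 3)
  [4] align_heading off; pass (-3, 3)
  [5] track_target off; pass (-3, 3)
  [6] follow_wall off; pass (-3, 3)
  output (-3, 3)
tick 2:
  [0] back_away on; wire := (3, 0)
  [1] escape off; pass (3, 0)
  [2] phototaxis off; pass (3, 0)
  [3] grasp on (suppress); wire := (-3, 3)
  [4] align_heading off; pass (-3, 3)
  [5] track_target on (suppress); wire := (-3, 0)
  [6] follow_wall on (suppress); wire := (3, 0)
  output (3, 0)

3 0
-3 3
3 0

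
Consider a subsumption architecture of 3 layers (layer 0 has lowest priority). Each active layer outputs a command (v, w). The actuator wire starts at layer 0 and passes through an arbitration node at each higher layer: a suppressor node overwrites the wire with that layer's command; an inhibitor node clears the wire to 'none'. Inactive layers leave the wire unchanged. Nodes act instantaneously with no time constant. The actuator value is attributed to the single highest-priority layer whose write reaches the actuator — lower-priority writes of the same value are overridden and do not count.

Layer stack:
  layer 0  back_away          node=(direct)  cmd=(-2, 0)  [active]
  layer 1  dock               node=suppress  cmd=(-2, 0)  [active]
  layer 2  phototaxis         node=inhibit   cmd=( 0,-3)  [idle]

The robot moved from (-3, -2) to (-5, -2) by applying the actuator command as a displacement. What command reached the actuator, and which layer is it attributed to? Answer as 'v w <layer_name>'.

displacement = (-5, -2) − (-3, -2) = (-2, 0)
L0 back_away: active, feeds wire = (-2, 0)
L1 dock: active, suppressor → wire = (-2, 0)
L2 phototaxis: idle → wire stays (-2, 0)
actuator = (-2, 0) — from layer 1 (dock)

-2 0 dock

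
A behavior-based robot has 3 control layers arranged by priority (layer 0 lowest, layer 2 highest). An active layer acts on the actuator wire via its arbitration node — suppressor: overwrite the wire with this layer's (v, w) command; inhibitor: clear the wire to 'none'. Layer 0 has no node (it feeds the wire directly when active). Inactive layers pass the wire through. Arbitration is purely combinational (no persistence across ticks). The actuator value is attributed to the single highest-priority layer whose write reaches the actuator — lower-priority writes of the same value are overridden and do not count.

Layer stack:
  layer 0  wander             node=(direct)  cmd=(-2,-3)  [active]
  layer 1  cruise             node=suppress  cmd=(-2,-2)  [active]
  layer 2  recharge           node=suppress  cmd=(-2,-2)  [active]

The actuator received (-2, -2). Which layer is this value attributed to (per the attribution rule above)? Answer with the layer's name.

recharge

layer 0 (wander) active — direct: (-2, -3)
layer 1 (cruise) active — suppresses: (-2, -2)
layer 2 (recharge) active — suppresses: (-2, -2)
→ actuator (-2, -2)
last writer: layer 2 = recharge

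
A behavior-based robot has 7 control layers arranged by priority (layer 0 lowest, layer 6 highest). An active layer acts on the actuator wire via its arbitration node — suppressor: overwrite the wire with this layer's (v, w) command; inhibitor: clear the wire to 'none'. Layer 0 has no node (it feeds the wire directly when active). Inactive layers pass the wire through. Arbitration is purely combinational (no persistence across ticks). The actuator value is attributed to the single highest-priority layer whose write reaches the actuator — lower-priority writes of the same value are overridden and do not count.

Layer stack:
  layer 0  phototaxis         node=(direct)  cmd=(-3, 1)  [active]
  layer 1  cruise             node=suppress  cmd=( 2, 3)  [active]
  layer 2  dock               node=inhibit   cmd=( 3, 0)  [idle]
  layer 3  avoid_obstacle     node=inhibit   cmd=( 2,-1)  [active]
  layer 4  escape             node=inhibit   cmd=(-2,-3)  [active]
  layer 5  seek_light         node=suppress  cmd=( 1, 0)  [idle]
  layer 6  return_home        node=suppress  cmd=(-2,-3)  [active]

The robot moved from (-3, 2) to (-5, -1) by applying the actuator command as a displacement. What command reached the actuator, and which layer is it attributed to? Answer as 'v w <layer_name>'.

displacement = (-5, -1) − (-3, 2) = (-2, -3)
L0 phototaxis: active, feeds wire = (-3, 1)
L1 cruise: active, suppressor → wire = (2, 3)
L2 dock: idle → wire stays (2, 3)
L3 avoid_obstacle: active, inhibitor → wire = none
L4 escape: active, inhibitor → wire = none
L5 seek_light: idle → wire stays none
L6 return_home: active, suppressor → wire = (-2, -3)
actuator = (-2, -3) — from layer 6 (return_home)

-2 -3 return_home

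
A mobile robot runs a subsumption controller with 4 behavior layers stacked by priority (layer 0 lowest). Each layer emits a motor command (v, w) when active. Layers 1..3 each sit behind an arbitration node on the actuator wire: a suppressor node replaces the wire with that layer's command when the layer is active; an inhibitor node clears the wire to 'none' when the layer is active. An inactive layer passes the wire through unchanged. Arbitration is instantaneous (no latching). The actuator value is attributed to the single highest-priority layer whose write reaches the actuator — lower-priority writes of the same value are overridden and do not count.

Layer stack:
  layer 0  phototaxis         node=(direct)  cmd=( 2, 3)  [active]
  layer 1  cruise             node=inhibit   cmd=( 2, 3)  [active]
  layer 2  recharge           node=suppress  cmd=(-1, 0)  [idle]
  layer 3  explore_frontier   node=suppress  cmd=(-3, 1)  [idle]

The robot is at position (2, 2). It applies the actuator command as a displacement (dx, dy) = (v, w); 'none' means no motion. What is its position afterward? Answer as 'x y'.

2 2

[0] phototaxis on; wire := (2, 3)
[1] cruise on (inhibit); wire := none
[2] recharge off; pass none
[3] explore_frontier off; pass none
output none
position: (2, 2) + none = (2, 2)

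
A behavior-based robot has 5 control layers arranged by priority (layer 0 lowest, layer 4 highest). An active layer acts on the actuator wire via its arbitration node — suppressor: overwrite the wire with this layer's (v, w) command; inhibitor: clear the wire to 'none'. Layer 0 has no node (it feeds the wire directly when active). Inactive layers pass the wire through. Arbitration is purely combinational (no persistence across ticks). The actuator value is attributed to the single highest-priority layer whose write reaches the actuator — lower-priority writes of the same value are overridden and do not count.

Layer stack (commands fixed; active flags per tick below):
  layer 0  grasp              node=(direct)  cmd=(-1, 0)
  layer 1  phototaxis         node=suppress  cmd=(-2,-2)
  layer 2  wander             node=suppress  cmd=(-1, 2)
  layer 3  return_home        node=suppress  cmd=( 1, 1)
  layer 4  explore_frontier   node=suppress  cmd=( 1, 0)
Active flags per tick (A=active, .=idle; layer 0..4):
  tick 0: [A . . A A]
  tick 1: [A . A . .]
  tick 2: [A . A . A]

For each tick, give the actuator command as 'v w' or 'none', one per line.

1 0
-1 2
1 0

tick 0:
  L0 grasp: active, feeds wire = (-1, 0)
  L1 phototaxis: idle → wire stays (-1, 0)
  L2 wander: idle → wire stays (-1, 0)
  L3 return_home: active, suppressor → wire = (1, 1)
  L4 explore_frontier: active, suppressor → wire = (1, 0)
  actuator = (1, 0)
tick 1:
  L0 grasp: active, feeds wire = (-1, 0)
  L1 phototaxis: idle → wire stays (-1, 0)
  L2 wander: active, suppressor → wire = (-1, 2)
  L3 return_home: idle → wire stays (-1, 2)
  L4 explore_frontier: idle → wire stays (-1, 2)
  actuator = (-1, 2)
tick 2:
  L0 grasp: active, feeds wire = (-1, 0)
  L1 phototaxis: idle → wire stays (-1, 0)
  L2 wander: active, suppressor → wire = (-1, 2)
  L3 return_home: idle → wire stays (-1, 2)
  L4 explore_frontier: active, suppressor → wire = (1, 0)
  actuator = (1, 0)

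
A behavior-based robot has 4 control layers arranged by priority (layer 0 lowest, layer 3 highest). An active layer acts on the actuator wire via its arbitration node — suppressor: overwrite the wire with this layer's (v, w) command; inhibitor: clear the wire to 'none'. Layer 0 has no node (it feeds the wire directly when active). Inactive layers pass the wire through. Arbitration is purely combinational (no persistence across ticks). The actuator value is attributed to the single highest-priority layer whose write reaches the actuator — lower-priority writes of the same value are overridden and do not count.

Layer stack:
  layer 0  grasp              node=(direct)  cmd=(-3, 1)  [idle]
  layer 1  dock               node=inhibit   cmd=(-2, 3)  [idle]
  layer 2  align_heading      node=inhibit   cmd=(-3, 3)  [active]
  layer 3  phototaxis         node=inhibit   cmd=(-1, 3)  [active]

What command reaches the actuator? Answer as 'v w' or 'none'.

[0] grasp off; wire := none
[1] dock off; pass none
[2] align_heading on (inhibit); wire := none
[3] phototaxis on (inhibit); wire := none
output none

none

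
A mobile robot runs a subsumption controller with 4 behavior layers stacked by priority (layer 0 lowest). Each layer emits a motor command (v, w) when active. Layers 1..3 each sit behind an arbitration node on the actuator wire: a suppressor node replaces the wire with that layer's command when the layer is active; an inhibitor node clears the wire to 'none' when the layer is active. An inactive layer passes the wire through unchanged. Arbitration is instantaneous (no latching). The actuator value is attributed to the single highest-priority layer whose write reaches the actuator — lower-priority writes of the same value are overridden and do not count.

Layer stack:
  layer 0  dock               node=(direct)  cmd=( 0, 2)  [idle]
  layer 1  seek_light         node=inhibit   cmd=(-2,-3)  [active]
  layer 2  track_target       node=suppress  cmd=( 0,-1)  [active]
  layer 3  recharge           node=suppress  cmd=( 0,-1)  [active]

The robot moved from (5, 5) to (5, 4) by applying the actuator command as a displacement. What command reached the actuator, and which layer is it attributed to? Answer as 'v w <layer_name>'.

displacement = (5, 4) − (5, 5) = (0, -1)
layer 0 (dock) idle — none
layer 1 (seek_light) active — inhibits: none
layer 2 (track_target) active — suppresses: (0, -1)
layer 3 (recharge) active — suppresses: (0, -1)
→ actuator (0, -1) — from layer 3 (recharge)

0 -1 recharge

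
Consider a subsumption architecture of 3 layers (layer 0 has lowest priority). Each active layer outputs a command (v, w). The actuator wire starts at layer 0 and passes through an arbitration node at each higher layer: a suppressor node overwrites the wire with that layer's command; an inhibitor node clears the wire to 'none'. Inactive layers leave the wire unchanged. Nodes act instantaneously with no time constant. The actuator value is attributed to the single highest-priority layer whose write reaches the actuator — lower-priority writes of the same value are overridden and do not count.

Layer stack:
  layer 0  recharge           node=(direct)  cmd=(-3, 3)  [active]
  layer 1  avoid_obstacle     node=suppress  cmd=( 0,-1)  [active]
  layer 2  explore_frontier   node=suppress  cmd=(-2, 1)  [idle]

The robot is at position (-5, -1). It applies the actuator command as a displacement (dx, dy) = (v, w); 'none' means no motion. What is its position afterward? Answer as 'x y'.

-5 -2

L0 recharge: active, feeds wire = (-3, 3)
L1 avoid_obstacle: active, suppressor → wire = (0, -1)
L2 explore_frontier: idle → wire stays (0, -1)
actuator = (0, -1)
position: (-5, -1) + (0, -1) = (-5, -2)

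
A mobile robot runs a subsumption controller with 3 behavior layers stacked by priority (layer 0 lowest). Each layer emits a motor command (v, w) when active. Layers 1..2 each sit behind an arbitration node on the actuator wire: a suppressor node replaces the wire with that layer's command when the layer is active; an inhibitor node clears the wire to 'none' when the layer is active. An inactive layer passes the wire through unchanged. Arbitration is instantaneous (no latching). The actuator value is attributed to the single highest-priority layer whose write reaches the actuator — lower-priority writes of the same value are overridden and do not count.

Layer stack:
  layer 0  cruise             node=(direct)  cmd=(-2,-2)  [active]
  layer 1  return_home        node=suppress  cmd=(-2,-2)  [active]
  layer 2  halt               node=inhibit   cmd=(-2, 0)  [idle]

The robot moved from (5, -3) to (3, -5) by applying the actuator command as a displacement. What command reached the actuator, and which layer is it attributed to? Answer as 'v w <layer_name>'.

-2 -2 return_home

displacement = (3, -5) − (5, -3) = (-2, -2)
L0 cruise: active, feeds wire = (-2, -2)
L1 return_home: active, suppressor → wire = (-2, -2)
L2 halt: idle → wire stays (-2, -2)
actuator = (-2, -2) — from layer 1 (return_home)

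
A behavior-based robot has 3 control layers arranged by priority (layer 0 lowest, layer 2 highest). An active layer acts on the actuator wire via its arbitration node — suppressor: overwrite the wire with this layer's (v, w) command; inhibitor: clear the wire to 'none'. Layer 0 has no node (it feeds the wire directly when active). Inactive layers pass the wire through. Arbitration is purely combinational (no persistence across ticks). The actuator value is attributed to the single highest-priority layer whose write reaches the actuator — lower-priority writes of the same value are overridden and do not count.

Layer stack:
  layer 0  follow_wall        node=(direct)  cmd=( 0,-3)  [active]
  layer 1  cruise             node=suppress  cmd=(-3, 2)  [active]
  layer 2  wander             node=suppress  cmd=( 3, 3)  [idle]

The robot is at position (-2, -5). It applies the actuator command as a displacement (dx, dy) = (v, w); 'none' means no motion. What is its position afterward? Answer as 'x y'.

L0 follow_wall: active, feeds wire = (0, -3)
L1 cruise: active, suppressor → wire = (-3, 2)
L2 wander: idle → wire stays (-3, 2)
actuator = (-3, 2)
position: (-2, -5) + (-3, 2) = (-5, -3)

-5 -3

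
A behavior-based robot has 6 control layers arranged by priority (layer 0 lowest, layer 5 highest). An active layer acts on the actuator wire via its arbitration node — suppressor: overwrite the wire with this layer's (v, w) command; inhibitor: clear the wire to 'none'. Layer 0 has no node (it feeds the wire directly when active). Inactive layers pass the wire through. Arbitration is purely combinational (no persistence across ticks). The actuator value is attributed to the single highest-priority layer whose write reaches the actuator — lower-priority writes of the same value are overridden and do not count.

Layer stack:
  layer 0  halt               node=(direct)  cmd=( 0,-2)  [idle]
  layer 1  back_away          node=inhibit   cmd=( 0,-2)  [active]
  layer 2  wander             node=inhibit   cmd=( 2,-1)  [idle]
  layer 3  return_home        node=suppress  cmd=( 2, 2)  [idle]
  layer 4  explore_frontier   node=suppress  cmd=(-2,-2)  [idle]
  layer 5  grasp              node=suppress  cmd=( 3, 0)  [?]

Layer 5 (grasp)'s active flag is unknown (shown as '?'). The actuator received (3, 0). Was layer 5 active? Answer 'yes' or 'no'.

yes

If layer 5 is active=yes:
  actuator would be (3, 0)
If layer 5 is active=no:
  actuator would be none
Observed (3, 0), so layer 5 was active.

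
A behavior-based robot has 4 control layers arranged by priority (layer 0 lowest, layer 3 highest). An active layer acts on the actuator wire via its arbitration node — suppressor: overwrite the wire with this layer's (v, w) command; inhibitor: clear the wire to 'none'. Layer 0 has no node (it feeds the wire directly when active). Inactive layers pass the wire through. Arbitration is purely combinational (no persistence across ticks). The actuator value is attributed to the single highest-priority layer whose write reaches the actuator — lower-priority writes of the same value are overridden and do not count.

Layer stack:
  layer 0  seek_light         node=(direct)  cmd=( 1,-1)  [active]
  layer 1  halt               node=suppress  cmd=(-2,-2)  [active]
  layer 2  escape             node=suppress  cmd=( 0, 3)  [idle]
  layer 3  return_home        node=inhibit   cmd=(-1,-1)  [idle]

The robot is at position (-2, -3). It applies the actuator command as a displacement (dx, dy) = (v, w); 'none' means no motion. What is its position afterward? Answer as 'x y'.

-4 -5

[0] seek_light on; wire := (1, -1)
[1] halt on (suppress); wire := (-2, -2)
[2] escape off; pass (-2, -2)
[3] return_home off; pass (-2, -2)
output (-2, -2)
position: (-2, -3) + (-2, -2) = (-4, -5)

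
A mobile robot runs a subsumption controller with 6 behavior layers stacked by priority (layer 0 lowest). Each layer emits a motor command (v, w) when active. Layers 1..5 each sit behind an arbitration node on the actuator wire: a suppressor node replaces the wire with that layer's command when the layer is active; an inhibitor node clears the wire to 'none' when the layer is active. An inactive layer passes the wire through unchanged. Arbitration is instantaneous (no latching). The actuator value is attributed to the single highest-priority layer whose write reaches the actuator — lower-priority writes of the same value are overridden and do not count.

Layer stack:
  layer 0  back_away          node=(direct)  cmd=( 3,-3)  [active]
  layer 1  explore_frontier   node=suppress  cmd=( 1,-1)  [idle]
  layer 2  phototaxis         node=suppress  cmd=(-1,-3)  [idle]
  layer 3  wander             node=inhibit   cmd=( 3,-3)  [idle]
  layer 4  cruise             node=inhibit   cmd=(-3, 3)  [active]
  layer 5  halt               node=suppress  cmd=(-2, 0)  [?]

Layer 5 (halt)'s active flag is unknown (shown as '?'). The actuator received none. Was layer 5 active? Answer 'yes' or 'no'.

If layer 5 is active=yes:
  actuator would be (-2, 0)
If layer 5 is active=no:
  actuator would be none
Observed none, so layer 5 was idle.

no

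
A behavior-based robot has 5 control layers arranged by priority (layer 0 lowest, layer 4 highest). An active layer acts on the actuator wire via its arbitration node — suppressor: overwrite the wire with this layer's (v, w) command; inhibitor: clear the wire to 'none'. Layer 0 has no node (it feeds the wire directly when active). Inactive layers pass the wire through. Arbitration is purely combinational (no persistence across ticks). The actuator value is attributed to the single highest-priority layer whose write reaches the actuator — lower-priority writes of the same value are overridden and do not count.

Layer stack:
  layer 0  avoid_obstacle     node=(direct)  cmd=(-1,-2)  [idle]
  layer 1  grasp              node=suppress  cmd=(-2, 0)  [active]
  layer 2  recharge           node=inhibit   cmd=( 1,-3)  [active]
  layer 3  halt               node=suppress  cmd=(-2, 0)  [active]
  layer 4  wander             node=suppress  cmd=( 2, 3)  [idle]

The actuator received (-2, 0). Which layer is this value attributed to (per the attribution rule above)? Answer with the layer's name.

layer 0 (avoid_obstacle) idle — none
layer 1 (grasp) active — suppresses: (-2, 0)
layer 2 (recharge) active — inhibits: none
layer 3 (halt) active — suppresses: (-2, 0)
layer 4 (wander) idle — unchanged: (-2, 0)
→ actuator (-2, 0)
last writer: layer 3 = halt

halt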